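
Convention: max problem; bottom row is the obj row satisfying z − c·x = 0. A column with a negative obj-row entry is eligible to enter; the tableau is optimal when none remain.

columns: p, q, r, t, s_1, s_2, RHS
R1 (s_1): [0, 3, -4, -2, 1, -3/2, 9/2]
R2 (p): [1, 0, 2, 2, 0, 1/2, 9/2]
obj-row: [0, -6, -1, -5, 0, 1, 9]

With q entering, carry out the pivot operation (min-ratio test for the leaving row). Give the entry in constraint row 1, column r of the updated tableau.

Ratio test on column q — row 1: (9/2)/3 = 3/2; row 2: entry 0 ≤ 0. Minimum is 3/2 at row 1 (s_1 leaves); pivot element 3.
Divide row 1 by 3; eliminate column q from the other rows.
In the new row 1, the r entry is the old entry divided by the pivot: (-4)/3 = -4/3.

-4/3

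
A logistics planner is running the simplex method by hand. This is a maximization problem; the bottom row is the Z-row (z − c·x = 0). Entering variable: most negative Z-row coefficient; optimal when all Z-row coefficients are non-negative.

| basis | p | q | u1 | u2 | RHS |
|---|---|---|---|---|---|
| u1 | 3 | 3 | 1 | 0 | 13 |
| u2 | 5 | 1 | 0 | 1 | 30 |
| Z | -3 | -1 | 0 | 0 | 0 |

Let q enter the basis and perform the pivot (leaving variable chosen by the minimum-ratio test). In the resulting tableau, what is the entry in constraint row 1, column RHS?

13/3

Ratio test on column q — row 1: 13/3 = 13/3; row 2: 30/1 = 30. Minimum is 13/3 at row 1 (u1 leaves); pivot element 3.
Divide row 1 by 3; eliminate column q from the other rows.
In the new row 1, the RHS entry is the old entry divided by the pivot: 13/3 = 13/3.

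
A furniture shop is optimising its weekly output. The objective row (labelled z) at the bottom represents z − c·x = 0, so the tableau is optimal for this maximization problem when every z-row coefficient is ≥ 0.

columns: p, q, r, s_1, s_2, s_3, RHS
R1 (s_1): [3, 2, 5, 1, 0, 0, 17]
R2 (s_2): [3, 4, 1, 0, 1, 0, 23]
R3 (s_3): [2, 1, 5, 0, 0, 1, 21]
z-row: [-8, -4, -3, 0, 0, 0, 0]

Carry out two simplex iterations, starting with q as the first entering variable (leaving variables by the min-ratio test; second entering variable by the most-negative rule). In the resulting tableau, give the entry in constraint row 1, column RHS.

Ratio test on column q — row 1: 17/2 = 17/2; row 2: 23/4 = 23/4; row 3: 21/1 = 21. Minimum is 23/4 at row 2 (s_2 leaves); pivot element 4.
Divide row 2 by 4; eliminate column q from the other rows.
Second iteration: most negative z-row entry is -5 in column p, so p enters.
Ratio test on column p — row 1: (11/2)/(3/2) = 11/3; row 2: (23/4)/(3/4) = 23/3; row 3: (61/4)/(5/4) = 61/5. Minimum is 11/3 at row 1 (s_1 leaves); pivot element 3/2.
Divide row 1 by 3/2; eliminate column p from the other rows.
After both pivots, the entry at constraint row 1, column RHS is 11/3.

11/3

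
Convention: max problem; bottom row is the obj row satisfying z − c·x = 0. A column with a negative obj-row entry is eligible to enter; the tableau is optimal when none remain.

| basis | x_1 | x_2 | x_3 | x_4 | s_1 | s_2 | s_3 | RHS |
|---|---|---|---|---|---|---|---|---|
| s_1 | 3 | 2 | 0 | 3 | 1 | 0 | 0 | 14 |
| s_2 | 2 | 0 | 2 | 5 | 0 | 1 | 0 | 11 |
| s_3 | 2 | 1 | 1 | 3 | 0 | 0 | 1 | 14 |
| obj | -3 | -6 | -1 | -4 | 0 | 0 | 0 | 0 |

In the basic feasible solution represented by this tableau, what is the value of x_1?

0

x_1 is not in the basis, so in the current basic feasible solution x_1 = 0.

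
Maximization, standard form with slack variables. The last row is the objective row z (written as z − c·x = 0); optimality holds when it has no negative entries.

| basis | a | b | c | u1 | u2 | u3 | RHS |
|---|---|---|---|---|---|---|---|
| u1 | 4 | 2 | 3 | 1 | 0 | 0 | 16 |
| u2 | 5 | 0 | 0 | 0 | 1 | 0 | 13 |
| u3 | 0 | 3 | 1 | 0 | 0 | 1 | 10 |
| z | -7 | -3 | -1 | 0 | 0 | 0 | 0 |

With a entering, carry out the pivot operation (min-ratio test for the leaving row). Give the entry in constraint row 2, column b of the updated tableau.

0

Ratio test on column a — row 1: 16/4 = 4; row 2: 13/5 = 13/5; row 3: entry 0 ≤ 0. Minimum is 13/5 at row 2 (u2 leaves); pivot element 5.
Divide row 2 by 5; eliminate column a from the other rows.
In the new row 2, the b entry is the old entry divided by the pivot: 0/5 = 0.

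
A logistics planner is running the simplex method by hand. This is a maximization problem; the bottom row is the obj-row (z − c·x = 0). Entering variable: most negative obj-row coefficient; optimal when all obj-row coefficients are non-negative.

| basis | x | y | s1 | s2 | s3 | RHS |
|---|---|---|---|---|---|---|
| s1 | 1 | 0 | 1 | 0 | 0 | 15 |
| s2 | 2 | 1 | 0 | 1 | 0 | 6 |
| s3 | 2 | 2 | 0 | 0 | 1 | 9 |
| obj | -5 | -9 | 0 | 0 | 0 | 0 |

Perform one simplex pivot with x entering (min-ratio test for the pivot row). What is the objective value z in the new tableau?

15

Ratio test on column x — row 1: 15/1 = 15; row 2: 6/2 = 3; row 3: 9/2 = 9/2. Minimum is 3 at row 2 (s2 leaves); pivot element 2.
Pivot on row 2; the obj-row RHS becomes 0 − (-5)·3 = 15.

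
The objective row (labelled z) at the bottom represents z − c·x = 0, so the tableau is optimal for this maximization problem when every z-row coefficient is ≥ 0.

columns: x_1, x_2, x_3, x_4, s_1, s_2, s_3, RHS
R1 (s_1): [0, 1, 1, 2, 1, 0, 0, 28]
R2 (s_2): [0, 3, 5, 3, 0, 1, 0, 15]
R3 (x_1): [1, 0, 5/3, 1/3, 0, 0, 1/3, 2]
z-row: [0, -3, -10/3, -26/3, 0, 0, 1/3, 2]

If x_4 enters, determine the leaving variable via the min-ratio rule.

Column x_4 entries and ratios — s_1: 28/2 = 14; s_2: 15/3 = 5; x_1: 2/(1/3) = 6.
Smallest ratio is 5 in the row of s_2, so s_2 leaves.

s_2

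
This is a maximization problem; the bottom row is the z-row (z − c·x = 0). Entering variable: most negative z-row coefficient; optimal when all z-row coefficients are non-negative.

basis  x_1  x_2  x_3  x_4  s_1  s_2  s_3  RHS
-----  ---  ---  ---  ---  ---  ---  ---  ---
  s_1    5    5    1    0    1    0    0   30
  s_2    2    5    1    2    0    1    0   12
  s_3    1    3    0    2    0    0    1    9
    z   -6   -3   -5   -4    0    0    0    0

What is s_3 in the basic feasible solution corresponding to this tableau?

9

s_3 is basic (row 3); its value is the RHS of that row, 9.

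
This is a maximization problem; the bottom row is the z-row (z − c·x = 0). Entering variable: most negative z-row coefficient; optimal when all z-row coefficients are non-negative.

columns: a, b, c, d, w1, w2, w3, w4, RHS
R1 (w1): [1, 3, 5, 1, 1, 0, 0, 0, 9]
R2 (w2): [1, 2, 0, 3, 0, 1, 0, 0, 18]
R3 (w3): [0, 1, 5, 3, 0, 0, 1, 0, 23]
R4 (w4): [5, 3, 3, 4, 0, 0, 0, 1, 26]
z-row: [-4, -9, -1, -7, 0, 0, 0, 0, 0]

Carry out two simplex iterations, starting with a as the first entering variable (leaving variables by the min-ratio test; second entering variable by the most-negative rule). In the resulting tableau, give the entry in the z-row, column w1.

11/4

Ratio test on column a — row 1: 9/1 = 9; row 2: 18/1 = 18; row 3: entry 0 ≤ 0; row 4: 26/5 = 26/5. Minimum is 26/5 at row 4 (w4 leaves); pivot element 5.
Divide row 4 by 5; eliminate column a from the other rows.
Second iteration: most negative z-row entry is -33/5 in column b, so b enters.
Ratio test on column b — row 1: (19/5)/(12/5) = 19/12; row 2: (64/5)/(7/5) = 64/7; row 3: 23/1 = 23; row 4: (26/5)/(3/5) = 26/3. Minimum is 19/12 at row 1 (w1 leaves); pivot element 12/5.
Divide row 1 by 12/5; eliminate column b from the other rows.
After both pivots, the entry at the z-row, column w1 is 11/4.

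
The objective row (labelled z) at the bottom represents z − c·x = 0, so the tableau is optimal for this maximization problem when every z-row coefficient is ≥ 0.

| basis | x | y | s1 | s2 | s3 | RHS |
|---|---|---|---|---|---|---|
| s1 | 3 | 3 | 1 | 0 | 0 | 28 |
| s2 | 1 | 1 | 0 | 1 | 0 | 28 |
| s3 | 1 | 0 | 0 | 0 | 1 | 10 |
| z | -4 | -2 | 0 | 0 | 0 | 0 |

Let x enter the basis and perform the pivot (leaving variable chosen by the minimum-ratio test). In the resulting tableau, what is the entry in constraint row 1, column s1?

1/3

Ratio test on column x — row 1: 28/3 = 28/3; row 2: 28/1 = 28; row 3: 10/1 = 10. Minimum is 28/3 at row 1 (s1 leaves); pivot element 3.
Divide row 1 by 3; eliminate column x from the other rows.
In the new row 1, the s1 entry is the old entry divided by the pivot: 1/3 = 1/3.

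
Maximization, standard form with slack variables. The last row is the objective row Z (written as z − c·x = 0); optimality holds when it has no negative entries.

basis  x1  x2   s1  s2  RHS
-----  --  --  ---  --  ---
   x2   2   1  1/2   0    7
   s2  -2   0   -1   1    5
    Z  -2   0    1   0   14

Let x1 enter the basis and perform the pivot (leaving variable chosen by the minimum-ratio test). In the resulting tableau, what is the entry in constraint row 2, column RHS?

12

Ratio test on column x1 — row 1: 7/2 = 7/2; row 2: entry -2 ≤ 0. Minimum is 7/2 at row 1 (x2 leaves); pivot element 2.
Divide row 1 by 2; eliminate column x1 from the other rows.
Row 2 update in column RHS: 5 − (-2)·(7/2) = 12.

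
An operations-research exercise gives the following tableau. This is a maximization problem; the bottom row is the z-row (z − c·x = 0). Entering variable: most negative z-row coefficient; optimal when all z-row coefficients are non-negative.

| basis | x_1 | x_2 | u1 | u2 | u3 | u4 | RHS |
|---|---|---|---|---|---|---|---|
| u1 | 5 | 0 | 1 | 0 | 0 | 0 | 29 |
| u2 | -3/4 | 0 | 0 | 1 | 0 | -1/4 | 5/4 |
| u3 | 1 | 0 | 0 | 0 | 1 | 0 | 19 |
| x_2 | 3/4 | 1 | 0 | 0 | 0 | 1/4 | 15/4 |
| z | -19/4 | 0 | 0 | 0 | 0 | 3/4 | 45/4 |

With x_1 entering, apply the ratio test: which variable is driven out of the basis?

Column x_1 entries and ratios — u1: 29/5 = 29/5; u2: -3/4 ≤ 0, skip; u3: 19/1 = 19; x_2: (15/4)/(3/4) = 5.
Smallest ratio is 5 in the row of x_2, so x_2 leaves.

x_2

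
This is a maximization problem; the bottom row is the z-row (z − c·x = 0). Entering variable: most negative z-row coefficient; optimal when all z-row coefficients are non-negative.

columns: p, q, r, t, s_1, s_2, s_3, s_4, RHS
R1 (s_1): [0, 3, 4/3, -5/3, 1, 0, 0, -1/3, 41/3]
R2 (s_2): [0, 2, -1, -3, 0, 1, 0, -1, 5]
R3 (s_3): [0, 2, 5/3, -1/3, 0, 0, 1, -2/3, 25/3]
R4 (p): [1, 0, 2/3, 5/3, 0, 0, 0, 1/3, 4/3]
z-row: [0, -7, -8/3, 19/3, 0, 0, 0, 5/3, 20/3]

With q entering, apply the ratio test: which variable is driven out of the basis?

Column q entries and ratios — s_1: (41/3)/3 = 41/9; s_2: 5/2 = 5/2; s_3: (25/3)/2 = 25/6; p: 0 ≤ 0, skip.
Smallest ratio is 5/2 in the row of s_2, so s_2 leaves.

s_2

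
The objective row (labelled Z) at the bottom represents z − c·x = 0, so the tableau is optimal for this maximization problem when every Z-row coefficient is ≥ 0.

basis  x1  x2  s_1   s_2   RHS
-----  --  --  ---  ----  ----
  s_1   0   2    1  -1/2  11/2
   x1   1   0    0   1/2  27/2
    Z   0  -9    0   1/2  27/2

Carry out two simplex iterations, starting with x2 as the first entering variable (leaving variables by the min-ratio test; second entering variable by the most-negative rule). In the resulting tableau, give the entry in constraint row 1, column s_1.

1/2

Ratio test on column x2 — row 1: (11/2)/2 = 11/4; row 2: entry 0 ≤ 0. Minimum is 11/4 at row 1 (s_1 leaves); pivot element 2.
Divide row 1 by 2; eliminate column x2 from the other rows.
Second iteration: most negative Z-row entry is -7/4 in column s_2, so s_2 enters.
Ratio test on column s_2 — row 1: entry -1/4 ≤ 0; row 2: (27/2)/(1/2) = 27. Minimum is 27 at row 2 (x1 leaves); pivot element 1/2.
Divide row 2 by 1/2; eliminate column s_2 from the other rows.
After both pivots, the entry at constraint row 1, column s_1 is 1/2.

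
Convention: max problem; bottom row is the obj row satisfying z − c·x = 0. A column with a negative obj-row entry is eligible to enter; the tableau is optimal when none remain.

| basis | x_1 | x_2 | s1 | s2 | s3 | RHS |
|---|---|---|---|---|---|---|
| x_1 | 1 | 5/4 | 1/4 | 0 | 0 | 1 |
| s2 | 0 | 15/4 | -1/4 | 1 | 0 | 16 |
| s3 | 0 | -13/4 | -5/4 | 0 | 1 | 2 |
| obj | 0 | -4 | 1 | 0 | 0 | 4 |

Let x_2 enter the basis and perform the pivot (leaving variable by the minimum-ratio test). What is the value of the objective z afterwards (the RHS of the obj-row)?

36/5

Ratio test on column x_2 — row 1: 1/(5/4) = 4/5; row 2: 16/(15/4) = 64/15; row 3: entry -13/4 ≤ 0. Minimum is 4/5 at row 1 (x_1 leaves); pivot element 5/4.
Pivot on row 1; the obj-row RHS becomes 4 − (-4)·(4/5) = 36/5.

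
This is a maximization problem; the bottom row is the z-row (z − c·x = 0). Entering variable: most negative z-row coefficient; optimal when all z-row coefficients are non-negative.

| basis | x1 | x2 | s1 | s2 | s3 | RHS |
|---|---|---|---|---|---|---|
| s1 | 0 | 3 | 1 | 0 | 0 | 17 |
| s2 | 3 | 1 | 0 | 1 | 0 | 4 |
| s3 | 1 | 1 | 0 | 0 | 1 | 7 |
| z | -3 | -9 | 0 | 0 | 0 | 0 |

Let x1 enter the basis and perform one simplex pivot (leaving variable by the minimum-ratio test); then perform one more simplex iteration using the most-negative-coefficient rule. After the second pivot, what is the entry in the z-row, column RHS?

36

Ratio test on column x1 — row 1: entry 0 ≤ 0; row 2: 4/3 = 4/3; row 3: 7/1 = 7. Minimum is 4/3 at row 2 (s2 leaves); pivot element 3.
Divide row 2 by 3; eliminate column x1 from the other rows.
Second iteration: most negative z-row entry is -8 in column x2, so x2 enters.
Ratio test on column x2 — row 1: 17/3 = 17/3; row 2: (4/3)/(1/3) = 4; row 3: (17/3)/(2/3) = 17/2. Minimum is 4 at row 2 (x1 leaves); pivot element 1/3.
Divide row 2 by 1/3; eliminate column x2 from the other rows.
After both pivots, the entry at the z-row, column RHS is 36.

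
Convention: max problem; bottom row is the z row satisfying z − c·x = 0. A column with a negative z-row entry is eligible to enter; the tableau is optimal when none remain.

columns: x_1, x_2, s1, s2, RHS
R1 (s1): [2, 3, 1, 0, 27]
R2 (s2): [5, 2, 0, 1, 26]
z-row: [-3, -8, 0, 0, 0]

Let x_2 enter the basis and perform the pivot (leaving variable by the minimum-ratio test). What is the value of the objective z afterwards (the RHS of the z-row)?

Ratio test on column x_2 — row 1: 27/3 = 9; row 2: 26/2 = 13. Minimum is 9 at row 1 (s1 leaves); pivot element 3.
Pivot on row 1; the z-row RHS becomes 0 − (-8)·9 = 72.

72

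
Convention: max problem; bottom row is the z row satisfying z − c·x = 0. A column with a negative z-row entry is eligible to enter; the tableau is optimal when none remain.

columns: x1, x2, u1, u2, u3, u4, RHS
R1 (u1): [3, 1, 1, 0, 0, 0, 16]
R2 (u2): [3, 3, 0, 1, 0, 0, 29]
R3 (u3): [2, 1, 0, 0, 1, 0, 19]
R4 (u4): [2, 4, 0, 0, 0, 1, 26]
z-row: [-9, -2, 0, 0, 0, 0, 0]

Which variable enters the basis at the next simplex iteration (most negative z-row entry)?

x1

Negative z-row entries: x1: -9, x2: -2.
The most negative is -9 in column x1, so x1 enters.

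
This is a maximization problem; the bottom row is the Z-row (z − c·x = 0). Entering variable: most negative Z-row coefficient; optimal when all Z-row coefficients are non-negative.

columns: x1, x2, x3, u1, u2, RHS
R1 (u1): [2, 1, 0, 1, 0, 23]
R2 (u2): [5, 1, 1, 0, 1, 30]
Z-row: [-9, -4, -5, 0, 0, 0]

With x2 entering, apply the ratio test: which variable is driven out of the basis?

u1

Column x2 entries and ratios — u1: 23/1 = 23; u2: 30/1 = 30.
Smallest ratio is 23 in the row of u1, so u1 leaves.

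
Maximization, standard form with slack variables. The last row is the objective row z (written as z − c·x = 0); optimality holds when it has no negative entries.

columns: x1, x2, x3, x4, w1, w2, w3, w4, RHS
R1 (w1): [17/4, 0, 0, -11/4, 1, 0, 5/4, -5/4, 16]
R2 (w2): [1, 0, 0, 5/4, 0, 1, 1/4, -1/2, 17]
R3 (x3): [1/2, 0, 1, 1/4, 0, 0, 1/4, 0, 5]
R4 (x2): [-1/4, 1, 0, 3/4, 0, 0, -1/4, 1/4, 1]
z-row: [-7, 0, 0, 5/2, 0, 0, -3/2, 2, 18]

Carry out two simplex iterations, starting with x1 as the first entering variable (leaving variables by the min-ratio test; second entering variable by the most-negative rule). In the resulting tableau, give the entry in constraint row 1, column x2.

Ratio test on column x1 — row 1: 16/(17/4) = 64/17; row 2: 17/1 = 17; row 3: 5/(1/2) = 10; row 4: entry -1/4 ≤ 0. Minimum is 64/17 at row 1 (w1 leaves); pivot element 17/4.
Divide row 1 by 17/4; eliminate column x1 from the other rows.
Second iteration: most negative z-row entry is -69/34 in column x4, so x4 enters.
Ratio test on column x4 — row 1: entry -11/17 ≤ 0; row 2: (225/17)/(129/68) = 300/43; row 3: (53/17)/(39/68) = 212/39; row 4: (33/17)/(10/17) = 33/10. Minimum is 33/10 at row 4 (x2 leaves); pivot element 10/17.
Divide row 4 by 10/17; eliminate column x4 from the other rows.
After both pivots, the entry at constraint row 1, column x2 is 11/10.

11/10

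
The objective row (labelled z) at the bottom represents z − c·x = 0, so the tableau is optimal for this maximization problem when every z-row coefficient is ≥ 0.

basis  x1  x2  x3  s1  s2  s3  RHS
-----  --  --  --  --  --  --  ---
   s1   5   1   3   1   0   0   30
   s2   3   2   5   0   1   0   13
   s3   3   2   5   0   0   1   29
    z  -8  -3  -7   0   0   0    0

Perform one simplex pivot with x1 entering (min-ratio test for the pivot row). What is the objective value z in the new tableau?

Ratio test on column x1 — row 1: 30/5 = 6; row 2: 13/3 = 13/3; row 3: 29/3 = 29/3. Minimum is 13/3 at row 2 (s2 leaves); pivot element 3.
Pivot on row 2; the z-row RHS becomes 0 − (-8)·(13/3) = 104/3.

104/3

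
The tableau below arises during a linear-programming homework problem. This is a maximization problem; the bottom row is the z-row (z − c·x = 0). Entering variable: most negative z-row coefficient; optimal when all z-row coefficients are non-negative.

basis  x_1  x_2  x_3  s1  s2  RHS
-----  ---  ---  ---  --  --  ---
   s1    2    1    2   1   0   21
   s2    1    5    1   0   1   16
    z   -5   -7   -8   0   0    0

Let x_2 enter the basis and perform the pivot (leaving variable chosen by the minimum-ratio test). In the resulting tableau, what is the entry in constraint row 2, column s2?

Ratio test on column x_2 — row 1: 21/1 = 21; row 2: 16/5 = 16/5. Minimum is 16/5 at row 2 (s2 leaves); pivot element 5.
Divide row 2 by 5; eliminate column x_2 from the other rows.
In the new row 2, the s2 entry is the old entry divided by the pivot: 1/5 = 1/5.

1/5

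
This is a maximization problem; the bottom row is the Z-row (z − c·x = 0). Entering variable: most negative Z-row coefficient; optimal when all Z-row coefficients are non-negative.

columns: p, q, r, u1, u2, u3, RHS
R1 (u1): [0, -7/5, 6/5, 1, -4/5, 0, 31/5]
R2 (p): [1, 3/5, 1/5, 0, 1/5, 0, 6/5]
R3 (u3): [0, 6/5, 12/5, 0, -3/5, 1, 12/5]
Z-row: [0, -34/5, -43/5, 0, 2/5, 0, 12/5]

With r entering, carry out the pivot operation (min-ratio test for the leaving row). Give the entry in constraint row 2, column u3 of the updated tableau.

-1/12

Ratio test on column r — row 1: (31/5)/(6/5) = 31/6; row 2: (6/5)/(1/5) = 6; row 3: (12/5)/(12/5) = 1. Minimum is 1 at row 3 (u3 leaves); pivot element 12/5.
Divide row 3 by 12/5; eliminate column r from the other rows.
Row 2 update in column u3: 0 − (1/5)·(5/12) = -1/12.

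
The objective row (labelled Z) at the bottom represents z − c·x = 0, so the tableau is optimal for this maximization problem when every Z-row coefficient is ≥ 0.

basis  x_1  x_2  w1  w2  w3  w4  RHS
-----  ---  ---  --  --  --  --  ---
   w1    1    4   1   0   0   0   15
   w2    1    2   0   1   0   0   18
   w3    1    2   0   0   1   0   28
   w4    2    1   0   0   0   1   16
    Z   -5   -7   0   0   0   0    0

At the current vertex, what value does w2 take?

18

w2 is basic (row 2); its value is the RHS of that row, 18.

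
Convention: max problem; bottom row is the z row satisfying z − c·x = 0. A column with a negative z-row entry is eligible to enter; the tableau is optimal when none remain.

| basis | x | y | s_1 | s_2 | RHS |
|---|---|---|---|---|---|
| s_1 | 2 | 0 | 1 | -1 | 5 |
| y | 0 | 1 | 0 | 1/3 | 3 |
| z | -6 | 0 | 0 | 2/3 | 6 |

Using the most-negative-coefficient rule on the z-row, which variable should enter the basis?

x

Negative z-row entries: x: -6.
The most negative is -6 in column x, so x enters.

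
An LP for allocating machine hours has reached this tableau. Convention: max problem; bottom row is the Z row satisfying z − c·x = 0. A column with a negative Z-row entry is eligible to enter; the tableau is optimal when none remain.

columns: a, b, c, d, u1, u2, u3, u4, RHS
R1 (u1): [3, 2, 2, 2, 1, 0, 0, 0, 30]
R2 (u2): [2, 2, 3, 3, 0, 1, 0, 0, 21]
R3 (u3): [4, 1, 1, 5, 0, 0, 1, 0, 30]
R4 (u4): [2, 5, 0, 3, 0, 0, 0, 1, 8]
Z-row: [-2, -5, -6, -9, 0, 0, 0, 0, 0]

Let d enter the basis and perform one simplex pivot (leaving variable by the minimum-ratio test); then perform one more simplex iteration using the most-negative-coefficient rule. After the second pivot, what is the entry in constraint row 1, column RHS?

Ratio test on column d — row 1: 30/2 = 15; row 2: 21/3 = 7; row 3: 30/5 = 6; row 4: 8/3 = 8/3. Minimum is 8/3 at row 4 (u4 leaves); pivot element 3.
Divide row 4 by 3; eliminate column d from the other rows.
Second iteration: most negative Z-row entry is -6 in column c, so c enters.
Ratio test on column c — row 1: (74/3)/2 = 37/3; row 2: 13/3 = 13/3; row 3: (50/3)/1 = 50/3; row 4: entry 0 ≤ 0. Minimum is 13/3 at row 2 (u2 leaves); pivot element 3.
Divide row 2 by 3; eliminate column c from the other rows.
After both pivots, the entry at constraint row 1, column RHS is 16.

16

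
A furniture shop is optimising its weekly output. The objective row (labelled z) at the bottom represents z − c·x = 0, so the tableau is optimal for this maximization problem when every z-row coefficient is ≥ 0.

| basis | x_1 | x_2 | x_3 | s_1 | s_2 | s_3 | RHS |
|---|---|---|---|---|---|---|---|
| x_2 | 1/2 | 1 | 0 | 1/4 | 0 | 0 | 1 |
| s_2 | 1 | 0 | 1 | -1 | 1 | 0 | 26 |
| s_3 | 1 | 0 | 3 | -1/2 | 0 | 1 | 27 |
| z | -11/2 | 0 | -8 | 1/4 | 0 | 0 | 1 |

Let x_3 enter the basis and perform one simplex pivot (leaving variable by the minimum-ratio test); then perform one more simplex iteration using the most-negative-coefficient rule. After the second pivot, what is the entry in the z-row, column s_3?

Ratio test on column x_3 — row 1: entry 0 ≤ 0; row 2: 26/1 = 26; row 3: 27/3 = 9. Minimum is 9 at row 3 (s_3 leaves); pivot element 3.
Divide row 3 by 3; eliminate column x_3 from the other rows.
Second iteration: most negative z-row entry is -17/6 in column x_1, so x_1 enters.
Ratio test on column x_1 — row 1: 1/(1/2) = 2; row 2: 17/(2/3) = 51/2; row 3: 9/(1/3) = 27. Minimum is 2 at row 1 (x_2 leaves); pivot element 1/2.
Divide row 1 by 1/2; eliminate column x_1 from the other rows.
After both pivots, the entry at the z-row, column s_3 is 8/3.

8/3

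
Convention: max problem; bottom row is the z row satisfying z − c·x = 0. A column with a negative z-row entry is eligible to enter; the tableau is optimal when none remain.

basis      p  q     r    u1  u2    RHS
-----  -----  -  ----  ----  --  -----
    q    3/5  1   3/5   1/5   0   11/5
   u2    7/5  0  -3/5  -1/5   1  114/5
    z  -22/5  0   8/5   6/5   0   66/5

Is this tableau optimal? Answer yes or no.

no

The z-row has a negative entry -22/5 in column p, so it is not optimal.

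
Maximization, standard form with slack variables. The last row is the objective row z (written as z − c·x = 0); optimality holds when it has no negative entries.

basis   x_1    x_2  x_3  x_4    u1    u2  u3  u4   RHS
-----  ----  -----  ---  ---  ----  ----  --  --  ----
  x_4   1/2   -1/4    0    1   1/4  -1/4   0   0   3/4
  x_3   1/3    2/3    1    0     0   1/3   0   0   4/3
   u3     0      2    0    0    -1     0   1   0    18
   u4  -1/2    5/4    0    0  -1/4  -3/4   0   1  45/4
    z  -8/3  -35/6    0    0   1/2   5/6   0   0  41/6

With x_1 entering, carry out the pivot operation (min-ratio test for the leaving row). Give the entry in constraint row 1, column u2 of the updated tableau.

Ratio test on column x_1 — row 1: (3/4)/(1/2) = 3/2; row 2: (4/3)/(1/3) = 4; row 3: entry 0 ≤ 0; row 4: entry -1/2 ≤ 0. Minimum is 3/2 at row 1 (x_4 leaves); pivot element 1/2.
Divide row 1 by 1/2; eliminate column x_1 from the other rows.
In the new row 1, the u2 entry is the old entry divided by the pivot: (-1/4)/(1/2) = -1/2.

-1/2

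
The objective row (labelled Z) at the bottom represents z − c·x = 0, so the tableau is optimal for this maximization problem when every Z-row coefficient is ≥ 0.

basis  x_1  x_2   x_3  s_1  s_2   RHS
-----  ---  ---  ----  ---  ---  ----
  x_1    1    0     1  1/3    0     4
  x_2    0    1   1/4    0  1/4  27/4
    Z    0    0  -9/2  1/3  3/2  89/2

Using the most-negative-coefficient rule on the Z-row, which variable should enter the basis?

x_3

Negative Z-row entries: x_3: -9/2.
The most negative is -9/2 in column x_3, so x_3 enters.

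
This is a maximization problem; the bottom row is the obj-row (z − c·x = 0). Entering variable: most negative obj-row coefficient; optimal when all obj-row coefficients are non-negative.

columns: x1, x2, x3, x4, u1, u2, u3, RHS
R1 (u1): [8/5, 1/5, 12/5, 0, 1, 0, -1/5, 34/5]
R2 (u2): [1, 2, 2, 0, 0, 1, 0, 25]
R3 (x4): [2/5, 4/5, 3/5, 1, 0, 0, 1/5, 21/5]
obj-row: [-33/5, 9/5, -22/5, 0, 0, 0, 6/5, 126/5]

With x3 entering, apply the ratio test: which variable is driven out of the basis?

u1

Column x3 entries and ratios — u1: (34/5)/(12/5) = 17/6; u2: 25/2 = 25/2; x4: (21/5)/(3/5) = 7.
Smallest ratio is 17/6 in the row of u1, so u1 leaves.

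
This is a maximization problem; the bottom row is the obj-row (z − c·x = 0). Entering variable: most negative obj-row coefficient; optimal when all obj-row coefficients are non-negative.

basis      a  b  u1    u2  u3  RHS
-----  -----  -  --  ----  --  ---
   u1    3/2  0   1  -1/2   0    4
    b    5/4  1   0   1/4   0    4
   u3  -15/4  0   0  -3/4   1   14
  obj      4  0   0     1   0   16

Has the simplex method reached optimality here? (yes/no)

Every obj-row coefficient is ≥ 0, so the tableau is optimal.

yes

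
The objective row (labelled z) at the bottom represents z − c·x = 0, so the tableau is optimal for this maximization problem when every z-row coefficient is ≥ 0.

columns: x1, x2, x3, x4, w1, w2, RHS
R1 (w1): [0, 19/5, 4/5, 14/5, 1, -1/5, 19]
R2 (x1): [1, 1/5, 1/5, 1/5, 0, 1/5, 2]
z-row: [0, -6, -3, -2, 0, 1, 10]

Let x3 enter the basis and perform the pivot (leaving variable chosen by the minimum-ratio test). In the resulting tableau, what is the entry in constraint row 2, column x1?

5

Ratio test on column x3 — row 1: 19/(4/5) = 95/4; row 2: 2/(1/5) = 10. Minimum is 10 at row 2 (x1 leaves); pivot element 1/5.
Divide row 2 by 1/5; eliminate column x3 from the other rows.
In the new row 2, the x1 entry is the old entry divided by the pivot: 1/(1/5) = 5.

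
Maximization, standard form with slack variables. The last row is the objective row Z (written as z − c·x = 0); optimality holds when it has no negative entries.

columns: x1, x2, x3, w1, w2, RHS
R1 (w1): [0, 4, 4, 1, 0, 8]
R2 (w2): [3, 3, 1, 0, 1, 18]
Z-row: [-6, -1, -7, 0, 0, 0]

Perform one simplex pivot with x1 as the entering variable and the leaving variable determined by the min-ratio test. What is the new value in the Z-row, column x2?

5

Ratio test on column x1 — row 1: entry 0 ≤ 0; row 2: 18/3 = 6. Minimum is 6 at row 2 (w2 leaves); pivot element 3.
Divide row 2 by 3; eliminate column x1 from the other rows.
Z-row update in column x2: -1 − (-6)·1 = 5.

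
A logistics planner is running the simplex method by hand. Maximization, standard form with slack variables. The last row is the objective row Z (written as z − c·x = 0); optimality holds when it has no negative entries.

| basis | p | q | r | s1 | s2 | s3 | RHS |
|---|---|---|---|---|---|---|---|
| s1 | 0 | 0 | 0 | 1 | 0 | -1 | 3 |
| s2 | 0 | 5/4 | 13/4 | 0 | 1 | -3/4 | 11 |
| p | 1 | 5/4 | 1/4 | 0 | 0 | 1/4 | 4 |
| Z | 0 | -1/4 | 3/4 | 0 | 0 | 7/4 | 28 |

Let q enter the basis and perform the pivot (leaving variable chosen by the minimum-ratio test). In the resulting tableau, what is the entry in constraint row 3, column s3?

Ratio test on column q — row 1: entry 0 ≤ 0; row 2: 11/(5/4) = 44/5; row 3: 4/(5/4) = 16/5. Minimum is 16/5 at row 3 (p leaves); pivot element 5/4.
Divide row 3 by 5/4; eliminate column q from the other rows.
In the new row 3, the s3 entry is the old entry divided by the pivot: (1/4)/(5/4) = 1/5.

1/5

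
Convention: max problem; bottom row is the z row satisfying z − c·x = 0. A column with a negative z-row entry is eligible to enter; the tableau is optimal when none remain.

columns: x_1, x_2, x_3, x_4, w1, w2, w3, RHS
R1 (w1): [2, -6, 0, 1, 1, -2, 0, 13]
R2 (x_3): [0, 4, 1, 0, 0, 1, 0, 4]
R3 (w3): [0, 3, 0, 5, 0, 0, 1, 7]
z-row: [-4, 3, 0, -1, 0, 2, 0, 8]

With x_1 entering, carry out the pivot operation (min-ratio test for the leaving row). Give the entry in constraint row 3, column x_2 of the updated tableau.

Ratio test on column x_1 — row 1: 13/2 = 13/2; row 2: entry 0 ≤ 0; row 3: entry 0 ≤ 0. Minimum is 13/2 at row 1 (w1 leaves); pivot element 2.
Divide row 1 by 2; eliminate column x_1 from the other rows.
Row 3 update in column x_2: 3 − 0·(-3) = 3.

3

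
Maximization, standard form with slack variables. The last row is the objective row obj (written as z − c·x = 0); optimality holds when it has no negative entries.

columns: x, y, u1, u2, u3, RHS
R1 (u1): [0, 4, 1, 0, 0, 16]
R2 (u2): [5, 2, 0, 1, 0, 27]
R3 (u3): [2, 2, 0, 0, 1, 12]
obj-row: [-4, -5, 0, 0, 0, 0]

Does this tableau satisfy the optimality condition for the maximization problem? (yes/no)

no

The obj-row has a negative entry -5 in column y, so it is not optimal.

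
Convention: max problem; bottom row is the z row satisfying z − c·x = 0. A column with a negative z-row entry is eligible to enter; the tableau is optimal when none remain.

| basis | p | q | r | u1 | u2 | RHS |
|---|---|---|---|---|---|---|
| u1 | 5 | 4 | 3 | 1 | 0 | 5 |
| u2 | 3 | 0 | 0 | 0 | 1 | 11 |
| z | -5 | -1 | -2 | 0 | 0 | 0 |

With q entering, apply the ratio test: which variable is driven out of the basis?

Column q entries and ratios — u1: 5/4 = 5/4; u2: 0 ≤ 0, skip.
Smallest ratio is 5/4 in the row of u1, so u1 leaves.

u1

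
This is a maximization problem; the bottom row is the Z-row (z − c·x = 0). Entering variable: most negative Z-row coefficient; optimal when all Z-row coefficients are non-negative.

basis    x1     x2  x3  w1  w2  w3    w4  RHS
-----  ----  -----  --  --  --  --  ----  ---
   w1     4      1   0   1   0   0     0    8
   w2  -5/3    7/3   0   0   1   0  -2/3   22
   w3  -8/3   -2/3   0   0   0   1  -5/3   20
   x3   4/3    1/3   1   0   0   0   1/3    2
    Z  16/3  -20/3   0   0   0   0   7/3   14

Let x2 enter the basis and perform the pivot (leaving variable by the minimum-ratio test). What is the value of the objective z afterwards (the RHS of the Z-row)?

Ratio test on column x2 — row 1: 8/1 = 8; row 2: 22/(7/3) = 66/7; row 3: entry -2/3 ≤ 0; row 4: 2/(1/3) = 6. Minimum is 6 at row 4 (x3 leaves); pivot element 1/3.
Pivot on row 4; the Z-row RHS becomes 14 − (-20/3)·6 = 54.

54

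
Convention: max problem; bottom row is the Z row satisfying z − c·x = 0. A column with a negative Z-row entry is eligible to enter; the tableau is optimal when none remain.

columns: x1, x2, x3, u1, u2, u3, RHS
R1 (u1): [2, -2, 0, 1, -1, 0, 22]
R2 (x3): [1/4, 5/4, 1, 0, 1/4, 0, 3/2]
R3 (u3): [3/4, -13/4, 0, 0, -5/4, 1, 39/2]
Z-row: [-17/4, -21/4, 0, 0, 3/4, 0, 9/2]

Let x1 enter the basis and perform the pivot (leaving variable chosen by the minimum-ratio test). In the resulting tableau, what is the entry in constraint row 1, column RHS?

10

Ratio test on column x1 — row 1: 22/2 = 11; row 2: (3/2)/(1/4) = 6; row 3: (39/2)/(3/4) = 26. Minimum is 6 at row 2 (x3 leaves); pivot element 1/4.
Divide row 2 by 1/4; eliminate column x1 from the other rows.
Row 1 update in column RHS: 22 − 2·6 = 10.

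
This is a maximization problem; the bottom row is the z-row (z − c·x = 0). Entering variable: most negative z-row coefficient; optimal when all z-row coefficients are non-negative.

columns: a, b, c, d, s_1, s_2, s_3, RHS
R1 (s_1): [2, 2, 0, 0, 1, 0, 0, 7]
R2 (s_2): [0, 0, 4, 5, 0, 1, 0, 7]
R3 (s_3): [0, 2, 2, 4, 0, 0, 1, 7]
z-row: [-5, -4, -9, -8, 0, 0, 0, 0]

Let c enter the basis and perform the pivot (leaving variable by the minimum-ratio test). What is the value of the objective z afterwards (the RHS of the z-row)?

Ratio test on column c — row 1: entry 0 ≤ 0; row 2: 7/4 = 7/4; row 3: 7/2 = 7/2. Minimum is 7/4 at row 2 (s_2 leaves); pivot element 4.
Pivot on row 2; the z-row RHS becomes 0 − (-9)·(7/4) = 63/4.

63/4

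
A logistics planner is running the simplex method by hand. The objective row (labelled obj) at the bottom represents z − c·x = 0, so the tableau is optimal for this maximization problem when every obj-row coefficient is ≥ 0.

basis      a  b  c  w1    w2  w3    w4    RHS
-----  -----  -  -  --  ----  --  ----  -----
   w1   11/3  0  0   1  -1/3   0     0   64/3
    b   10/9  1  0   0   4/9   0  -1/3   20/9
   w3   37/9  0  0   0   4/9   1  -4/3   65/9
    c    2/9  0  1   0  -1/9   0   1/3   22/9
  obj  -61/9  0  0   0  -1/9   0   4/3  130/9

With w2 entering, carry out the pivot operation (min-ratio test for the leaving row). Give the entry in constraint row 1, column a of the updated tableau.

9/2

Ratio test on column w2 — row 1: entry -1/3 ≤ 0; row 2: (20/9)/(4/9) = 5; row 3: (65/9)/(4/9) = 65/4; row 4: entry -1/9 ≤ 0. Minimum is 5 at row 2 (b leaves); pivot element 4/9.
Divide row 2 by 4/9; eliminate column w2 from the other rows.
Row 1 update in column a: 11/3 − (-1/3)·(5/2) = 9/2.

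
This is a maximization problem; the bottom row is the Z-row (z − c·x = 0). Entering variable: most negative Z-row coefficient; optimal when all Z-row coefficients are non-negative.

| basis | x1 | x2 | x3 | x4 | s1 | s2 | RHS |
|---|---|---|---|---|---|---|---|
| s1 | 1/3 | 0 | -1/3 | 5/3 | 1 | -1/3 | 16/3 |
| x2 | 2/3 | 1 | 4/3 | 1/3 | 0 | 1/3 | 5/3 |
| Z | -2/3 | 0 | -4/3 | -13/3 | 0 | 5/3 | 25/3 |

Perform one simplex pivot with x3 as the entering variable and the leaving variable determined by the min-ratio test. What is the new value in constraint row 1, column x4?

7/4

Ratio test on column x3 — row 1: entry -1/3 ≤ 0; row 2: (5/3)/(4/3) = 5/4. Minimum is 5/4 at row 2 (x2 leaves); pivot element 4/3.
Divide row 2 by 4/3; eliminate column x3 from the other rows.
Row 1 update in column x4: 5/3 − (-1/3)·(1/4) = 7/4.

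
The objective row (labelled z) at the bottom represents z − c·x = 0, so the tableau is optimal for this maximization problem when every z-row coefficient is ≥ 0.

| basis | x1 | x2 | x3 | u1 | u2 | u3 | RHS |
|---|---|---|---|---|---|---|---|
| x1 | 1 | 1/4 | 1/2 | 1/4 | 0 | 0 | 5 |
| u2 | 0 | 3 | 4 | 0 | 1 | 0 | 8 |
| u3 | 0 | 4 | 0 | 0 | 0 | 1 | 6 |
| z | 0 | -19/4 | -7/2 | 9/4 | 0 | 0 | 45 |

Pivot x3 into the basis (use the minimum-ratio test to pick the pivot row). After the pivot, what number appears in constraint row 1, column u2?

Ratio test on column x3 — row 1: 5/(1/2) = 10; row 2: 8/4 = 2; row 3: entry 0 ≤ 0. Minimum is 2 at row 2 (u2 leaves); pivot element 4.
Divide row 2 by 4; eliminate column x3 from the other rows.
Row 1 update in column u2: 0 − (1/2)·(1/4) = -1/8.

-1/8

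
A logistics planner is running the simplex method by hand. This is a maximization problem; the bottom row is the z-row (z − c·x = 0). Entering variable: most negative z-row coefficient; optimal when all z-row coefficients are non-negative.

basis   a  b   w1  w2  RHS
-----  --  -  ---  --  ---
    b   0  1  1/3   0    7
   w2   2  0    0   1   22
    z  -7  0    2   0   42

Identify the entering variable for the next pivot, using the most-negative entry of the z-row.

a

Negative z-row entries: a: -7.
The most negative is -7 in column a, so a enters.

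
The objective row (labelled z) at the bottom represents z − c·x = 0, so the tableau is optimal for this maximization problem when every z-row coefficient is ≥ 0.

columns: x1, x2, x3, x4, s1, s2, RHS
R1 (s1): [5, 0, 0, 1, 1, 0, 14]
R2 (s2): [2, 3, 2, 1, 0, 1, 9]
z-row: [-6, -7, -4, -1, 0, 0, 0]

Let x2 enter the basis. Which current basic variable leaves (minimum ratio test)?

s2

Column x2 entries and ratios — s1: 0 ≤ 0, skip; s2: 9/3 = 3.
Smallest ratio is 3 in the row of s2, so s2 leaves.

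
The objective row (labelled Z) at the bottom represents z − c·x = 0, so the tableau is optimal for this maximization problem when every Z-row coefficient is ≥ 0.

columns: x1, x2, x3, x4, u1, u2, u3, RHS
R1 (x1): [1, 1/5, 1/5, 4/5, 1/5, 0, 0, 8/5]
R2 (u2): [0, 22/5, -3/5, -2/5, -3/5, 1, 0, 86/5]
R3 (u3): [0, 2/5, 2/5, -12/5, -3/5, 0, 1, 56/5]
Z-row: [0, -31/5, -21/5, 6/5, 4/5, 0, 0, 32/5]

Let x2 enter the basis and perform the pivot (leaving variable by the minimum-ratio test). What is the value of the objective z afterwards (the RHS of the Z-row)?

Ratio test on column x2 — row 1: (8/5)/(1/5) = 8; row 2: (86/5)/(22/5) = 43/11; row 3: (56/5)/(2/5) = 28. Minimum is 43/11 at row 2 (u2 leaves); pivot element 22/5.
Pivot on row 2; the Z-row RHS becomes 32/5 − (-31/5)·(43/11) = 337/11.

337/11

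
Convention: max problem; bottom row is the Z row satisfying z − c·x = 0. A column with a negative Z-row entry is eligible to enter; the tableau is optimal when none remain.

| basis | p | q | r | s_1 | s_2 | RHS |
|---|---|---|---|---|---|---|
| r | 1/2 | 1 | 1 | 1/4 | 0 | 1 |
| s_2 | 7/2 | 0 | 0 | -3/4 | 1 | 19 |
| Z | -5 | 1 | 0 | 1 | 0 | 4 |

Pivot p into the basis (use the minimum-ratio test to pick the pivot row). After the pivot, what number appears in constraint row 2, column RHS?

Ratio test on column p — row 1: 1/(1/2) = 2; row 2: 19/(7/2) = 38/7. Minimum is 2 at row 1 (r leaves); pivot element 1/2.
Divide row 1 by 1/2; eliminate column p from the other rows.
Row 2 update in column RHS: 19 − (7/2)·2 = 12.

12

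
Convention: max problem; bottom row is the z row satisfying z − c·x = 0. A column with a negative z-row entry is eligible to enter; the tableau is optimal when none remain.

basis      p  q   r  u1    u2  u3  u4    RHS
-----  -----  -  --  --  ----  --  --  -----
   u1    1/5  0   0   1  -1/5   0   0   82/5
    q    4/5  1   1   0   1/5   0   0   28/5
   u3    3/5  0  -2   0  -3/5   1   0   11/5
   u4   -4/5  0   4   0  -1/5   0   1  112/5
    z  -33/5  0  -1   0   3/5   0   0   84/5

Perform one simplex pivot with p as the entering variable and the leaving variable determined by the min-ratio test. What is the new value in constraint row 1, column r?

Ratio test on column p — row 1: (82/5)/(1/5) = 82; row 2: (28/5)/(4/5) = 7; row 3: (11/5)/(3/5) = 11/3; row 4: entry -4/5 ≤ 0. Minimum is 11/3 at row 3 (u3 leaves); pivot element 3/5.
Divide row 3 by 3/5; eliminate column p from the other rows.
Row 1 update in column r: 0 − (1/5)·(-10/3) = 2/3.

2/3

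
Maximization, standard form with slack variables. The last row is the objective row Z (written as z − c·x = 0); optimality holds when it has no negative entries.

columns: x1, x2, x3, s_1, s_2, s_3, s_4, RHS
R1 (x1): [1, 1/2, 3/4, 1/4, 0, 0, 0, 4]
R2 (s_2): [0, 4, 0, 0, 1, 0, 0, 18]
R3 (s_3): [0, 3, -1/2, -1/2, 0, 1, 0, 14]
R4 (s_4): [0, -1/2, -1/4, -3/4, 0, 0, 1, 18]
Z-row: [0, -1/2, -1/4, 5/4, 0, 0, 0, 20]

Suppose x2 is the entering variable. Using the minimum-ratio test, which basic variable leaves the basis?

Column x2 entries and ratios — x1: 4/(1/2) = 8; s_2: 18/4 = 9/2; s_3: 14/3 = 14/3; s_4: -1/2 ≤ 0, skip.
Smallest ratio is 9/2 in the row of s_2, so s_2 leaves.

s_2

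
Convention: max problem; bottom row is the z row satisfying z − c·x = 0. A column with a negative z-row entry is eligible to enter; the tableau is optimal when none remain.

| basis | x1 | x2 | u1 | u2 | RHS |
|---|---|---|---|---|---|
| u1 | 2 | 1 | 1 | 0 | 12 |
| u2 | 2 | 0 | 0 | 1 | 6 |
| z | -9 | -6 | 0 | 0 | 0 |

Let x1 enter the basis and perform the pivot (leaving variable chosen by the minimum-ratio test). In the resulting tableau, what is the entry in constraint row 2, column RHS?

3

Ratio test on column x1 — row 1: 12/2 = 6; row 2: 6/2 = 3. Minimum is 3 at row 2 (u2 leaves); pivot element 2.
Divide row 2 by 2; eliminate column x1 from the other rows.
In the new row 2, the RHS entry is the old entry divided by the pivot: 6/2 = 3.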